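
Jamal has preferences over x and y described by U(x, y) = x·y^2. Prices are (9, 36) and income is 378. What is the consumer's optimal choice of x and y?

MU_x = y^2 and MU_y = 2·x·y.
MRS = MU_x/MU_y = (1/2)·y/x.
Tangency: set MRS = p_x/p_y = 9/36 = 0.25.
So (1/2)·y/x = 0.25, i.e. y = 0.5·x.
Substitute into the budget 9·x + 36·y = 378: 27·x = 378, so x* = 14.
Then y* = 0.5·14 = 7.

x* = 14, y* = 7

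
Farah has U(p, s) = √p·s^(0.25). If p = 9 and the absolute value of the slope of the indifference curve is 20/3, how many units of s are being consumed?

MU_p = 0.5·p^(-0.5)·s^(0.25) and MU_s = 0.25·√p·s^(-0.75).
MRS = MU_p/MU_s = (2)·s/p.
Substitute p = 9: MRS = s/4.5. Setting s/4.5 = 20/3 gives s = (20/3)·4.5 = 30.

s = 30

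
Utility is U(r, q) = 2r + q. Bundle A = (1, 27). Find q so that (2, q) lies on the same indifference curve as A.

q = 25

U(1, 27) = 29.
Set U(2, q) = 29 and solve.
2·2 + q = 29 ⇒ q = 25 ⇒ q = 25.
Check: U(2, 25) = 29.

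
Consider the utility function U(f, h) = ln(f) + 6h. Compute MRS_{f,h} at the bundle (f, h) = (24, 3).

MRS = 1/144

MU_f = 1/f, MU_h = 6.
MRS = 1/f ÷ 6.
At (24, 3): MRS = 1/144.
That is, one extra unit of f is worth 1/144 units of h at the margin.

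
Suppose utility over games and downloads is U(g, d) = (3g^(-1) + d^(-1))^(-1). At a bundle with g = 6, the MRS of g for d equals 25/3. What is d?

d = 10

For CES with ρ = -1, MRS = (3/1)·(d/g)^2.
Setting (3/1)·(d/6)^2 = 25/3 gives (d/6)^2 = 25/9, so d/6 = 5/3 and d = 10.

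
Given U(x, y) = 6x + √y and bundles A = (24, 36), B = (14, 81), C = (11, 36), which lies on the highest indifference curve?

Evaluate utility at each bundle:
U(A) = 150.000.
U(B) = 93.000.
U(C) = 72.000.
Highest utility is A, so A ≻ B ≻ C.

Bundle A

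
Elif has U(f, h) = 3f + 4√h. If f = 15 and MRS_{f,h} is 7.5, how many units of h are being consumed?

MU_f = 3, MU_h = 4/(2√h).
MRS = 3 ÷ (4/(2√h)).
MRS depends only on h: 1.5·√h = 7.5 ⇒ √h = 7.5/1.5 = 5 ⇒ h = 25.

h = 25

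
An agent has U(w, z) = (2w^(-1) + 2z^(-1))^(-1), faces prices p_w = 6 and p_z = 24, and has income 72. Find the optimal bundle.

w* = 4, z* = 2

For CES with ρ = -1, MRS = (z/w)^2.
Tangency: set MRS = p_w/p_z = 6/24 = 0.25.
So (z/w)^2 = 0.25; taking the square root, z/w = 0.5, i.e. z = 0.5·w.
Substitute into the budget 6·w + 24·z = 72: 18·w = 72, so w* = 4 and z* = 0.5·4 = 2.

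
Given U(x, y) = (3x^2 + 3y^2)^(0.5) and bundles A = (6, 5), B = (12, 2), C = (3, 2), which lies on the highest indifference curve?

Bundle B

Evaluate utility at each bundle:
U(A) = 13.528.
U(B) = 21.071.
U(C) = 6.245.
Highest utility is B, so B ≻ A ≻ C.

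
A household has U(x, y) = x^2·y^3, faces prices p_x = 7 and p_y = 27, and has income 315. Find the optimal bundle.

MU_x = 2·x·y^3 and MU_y = 3·x^2·y^2.
MRS = MU_x/MU_y = (2/3)·y/x.
Tangency: set MRS = p_x/p_y = 7/27.
So (2/3)·y/x = 7/27, i.e. y = (7/18)·x.
Substitute into the budget 7·x + 27·y = 315: 17.5·x = 315, so x* = 18.
Then y* = (7/18)·18 = 7.

x* = 18, y* = 7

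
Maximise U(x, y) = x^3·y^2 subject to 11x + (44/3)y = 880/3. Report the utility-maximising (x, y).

x* = 16, y* = 8

MU_x = 3·x^2·y^2 and MU_y = 2·x^3·y.
MRS = MU_x/MU_y = (3/2)·y/x.
Tangency: set MRS = p_x/p_y = 11/(44/3) = 0.75.
So (3/2)·y/x = 0.75, i.e. y = 0.5·x.
Substitute into the budget 11·x + (44/3)·y = 880/3: (55/3)·x = 880/3, so x* = 16.
Then y* = 0.5·16 = 8.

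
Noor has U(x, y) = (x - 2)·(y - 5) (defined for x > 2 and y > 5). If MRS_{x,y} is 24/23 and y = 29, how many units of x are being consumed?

x = 25

MU_x = (y−5), MU_y = (x−2).
MRS = (y−5)/(x−2).
Substitute y = 29: MRS = 24/(x − 2). Setting this equal to 24/23 gives x − 2 = 24/(24/23) = 23, so x = 25.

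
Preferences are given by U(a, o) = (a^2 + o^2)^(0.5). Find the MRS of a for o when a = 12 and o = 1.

For CES with ρ = 2, MRS = (o/a)^(-1).
At (12, 1): MRS = 12.
The indifference curve has slope −12 at this bundle.

MRS = 12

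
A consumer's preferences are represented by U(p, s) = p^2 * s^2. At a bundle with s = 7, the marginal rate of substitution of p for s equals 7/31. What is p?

p = 31

MU_p = 2·p·s^2 and MU_s = 2·p^2·s.
MRS = MU_p/MU_s = s/p.
Substitute s = 7: MRS = 7/p. Setting 7/p = 7/31 gives p = 7/(7/31) = 31.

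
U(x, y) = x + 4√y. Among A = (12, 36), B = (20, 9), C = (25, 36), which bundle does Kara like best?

Evaluate utility at each bundle:
U(A) = 36.000.
U(B) = 32.000.
U(C) = 49.000.
Highest utility is C, so C ≻ A ≻ B.

Bundle C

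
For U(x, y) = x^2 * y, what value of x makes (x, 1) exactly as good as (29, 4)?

x = 58

U(29, 4) = 3364.
Set U(x, 1) = 3364 and solve.
With y = 1: x^2 = 3364/1 = 3364; taking the square root, x = 58.
Check: U(58, 1) = 3364.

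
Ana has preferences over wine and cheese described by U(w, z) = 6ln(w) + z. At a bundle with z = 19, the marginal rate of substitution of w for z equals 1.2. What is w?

MU_w = 6/w, MU_z = 1.
MRS = 6/w ÷ 1.
MRS depends only on w: 6/w = 1.2 ⇒ w = 6/1.2 = 5.

w = 5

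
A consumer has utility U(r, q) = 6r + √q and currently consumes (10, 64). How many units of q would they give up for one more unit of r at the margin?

MU_r = 6, MU_q = 1/(2√q).
MRS = 6 ÷ (1/(2√q)).
At (10, 64): MRS = 96.
So at (10, 64) the consumer would give up 96 units of q for one more unit of r.

MRS = 96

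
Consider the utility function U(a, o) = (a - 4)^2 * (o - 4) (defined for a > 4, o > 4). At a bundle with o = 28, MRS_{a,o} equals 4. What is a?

MU_a = 2·(a−4)·(o−4), MU_o = (a−4)^2.
MRS = (2/1)·(o−4)/(a−4).
Substitute o = 28: MRS = 48/(a − 4). Setting this equal to 4 gives a − 4 = 48/4 = 12, so a = 16.

a = 16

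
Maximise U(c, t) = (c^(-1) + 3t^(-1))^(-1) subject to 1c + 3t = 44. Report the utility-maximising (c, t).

For CES with ρ = -1, MRS = (1/3)·(t/c)^2.
Tangency: set MRS = p_c/p_t = 1/3.
So (t/c)^2 = 1; taking the square root, t/c = 1, i.e. t = c.
Substitute into the budget 1·c + 3·t = 44: 4·c = 44, so c* = 11 and t* = 11.

c* = 11, t* = 11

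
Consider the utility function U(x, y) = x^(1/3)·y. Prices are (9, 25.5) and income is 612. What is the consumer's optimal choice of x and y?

x* = 17, y* = 18

MU_x = 1/3·x^(-2/3)·y and MU_y = x^(1/3).
MRS = MU_x/MU_y = (1/3)·y/x.
Tangency: set MRS = p_x/p_y = 9/25.5 = 6/17.
So (1/3)·y/x = 6/17, i.e. y = (18/17)·x.
Substitute into the budget 9·x + 25.5·y = 612: 36·x = 612, so x* = 17.
Then y* = (18/17)·17 = 18.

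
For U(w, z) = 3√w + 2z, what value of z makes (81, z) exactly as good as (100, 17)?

U(100, 17) = 64.
Set U(81, z) = 64 and solve.
With w = 81: √81 = 9, so 2z = 64 − 3·9 = 37 and z = 18.5.
Check: U(81, 18.5) = 64.

z = 18.5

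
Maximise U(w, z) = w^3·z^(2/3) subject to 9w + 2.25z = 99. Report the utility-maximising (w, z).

MU_w = 3·w^2·z^(2/3) and MU_z = 2/3·w^3·z^(-1/3).
MRS = MU_w/MU_z = (4.5)·z/w.
Tangency: set MRS = p_w/p_z = 9/2.25 = 4.
So (4.5)·z/w = 4, i.e. z = (8/9)·w.
Substitute into the budget 9·w + 2.25·z = 99: 11·w = 99, so w* = 9.
Then z* = (8/9)·9 = 8.

w* = 9, z* = 8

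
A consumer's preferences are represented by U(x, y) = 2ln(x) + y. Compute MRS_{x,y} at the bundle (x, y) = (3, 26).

MU_x = 2/x, MU_y = 1.
MRS = 2/x ÷ 1.
At (3, 26): MRS = 2/3.
So at (3, 26) the consumer would give up 2/3 units of y for one more unit of x.

MRS = 2/3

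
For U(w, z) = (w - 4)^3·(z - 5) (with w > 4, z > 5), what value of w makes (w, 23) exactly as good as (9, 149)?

U(9, 149) = 18000.
Set U(w, 23) = 18000 and solve.
With z = 23: (23 − 5) = 18, so (w − 4)^3 = 18000/18 = 1000.
Taking the cube root (with w > 4): w − 4 = 10, so w = 14.
Check: U(14, 23) = 18000.

w = 14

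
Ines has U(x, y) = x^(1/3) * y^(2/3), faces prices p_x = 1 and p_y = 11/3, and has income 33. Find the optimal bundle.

MU_x = 1/3·x^(-2/3)·y^(2/3) and MU_y = 2/3·x^(1/3)·y^(-1/3).
MRS = MU_x/MU_y = (0.5)·y/x.
Tangency: set MRS = p_x/p_y = 1/(11/3) = 3/11.
So (0.5)·y/x = 3/11, i.e. y = (6/11)·x.
Substitute into the budget 1·x + (11/3)·y = 33: 3·x = 33, so x* = 11.
Then y* = (6/11)·11 = 6.

x* = 11, y* = 6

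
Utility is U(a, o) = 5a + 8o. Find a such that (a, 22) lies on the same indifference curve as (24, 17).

U(24, 17) = 256.
Set U(a, 22) = 256 and solve.
5a + 8·22 = 256 ⇒ 5a = 80 ⇒ a = 16.
Check: U(16, 22) = 256.

a = 16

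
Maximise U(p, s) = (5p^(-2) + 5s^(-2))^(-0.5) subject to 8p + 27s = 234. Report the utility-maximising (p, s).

p* = 9, s* = 6

For CES with ρ = -2, MRS = (s/p)^3.
Tangency: set MRS = p_p/p_s = 8/27.
So (s/p)^3 = 8/27; taking the cube root, s/p = 2/3, i.e. s = (2/3)·p.
Substitute into the budget 8·p + 27·s = 234: 26·p = 234, so p* = 9 and s* = (2/3)·9 = 6.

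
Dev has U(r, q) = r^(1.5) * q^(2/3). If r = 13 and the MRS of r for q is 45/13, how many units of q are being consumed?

MU_r = 1.5·√r·q^(2/3) and MU_q = 2/3·r^(1.5)·q^(-1/3).
MRS = MU_r/MU_q = (2.25)·q/r.
Substitute r = 13: MRS = q/(52/9). Setting q/(52/9) = 45/13 gives q = (45/13)·(52/9) = 20.

q = 20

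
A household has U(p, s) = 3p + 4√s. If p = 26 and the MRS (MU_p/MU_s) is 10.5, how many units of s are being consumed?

s = 49

MU_p = 3, MU_s = 4/(2√s).
MRS = 3 ÷ (4/(2√s)).
MRS depends only on s: 1.5·√s = 10.5 ⇒ √s = 10.5/1.5 = 7 ⇒ s = 49.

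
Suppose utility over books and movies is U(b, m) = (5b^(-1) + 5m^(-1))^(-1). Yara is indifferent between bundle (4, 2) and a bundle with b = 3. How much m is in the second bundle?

m = 2.4

U depends on (b, m) only through S = 5b^(-1) + 5m^(-1), so equal utility means equal S. At (4, 2): S = 3.75.
With b = 3: 5·3^(-1) = 5/3, so 5m^(-1) = 3.75 − 5/3 = 25/12, i.e. m^(-1) = 5/12.
Hence m = 1/(5/12) = 2.4.
Check: U(3, 2.4) = 0.2667.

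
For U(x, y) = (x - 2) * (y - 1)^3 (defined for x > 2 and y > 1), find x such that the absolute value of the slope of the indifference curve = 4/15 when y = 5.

x = 7

MU_x = (y−1)^3, MU_y = 3·(x−2)·(y−1)^2.
MRS = (1/3)·(y−1)/(x−2).
Substitute y = 5: MRS = (4/3)/(x − 2). Setting this equal to 4/15 gives x − 2 = (4/3)/(4/15) = 5, so x = 7.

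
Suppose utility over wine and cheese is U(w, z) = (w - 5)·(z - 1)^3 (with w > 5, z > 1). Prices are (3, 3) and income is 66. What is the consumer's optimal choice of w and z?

MU_w = (z−1)^3, MU_z = 3·(w−5)·(z−1)^2.
MRS = (1/3)·(z−1)/(w−5).
Tangency: set MRS = p_w/p_z = 3/3 = 1.
So (1/3)·(z − 1)/(w − 5) = 1, i.e. (z − 1) = 3·(w − 5).
Rewrite the budget in excess-of-subsistence terms: 3·(w − 5) + 3·(z − 1) = 66 − 3·5 − 3·1 = 48.
Substituting, 12·(w − 5) = 48, so w − 5 = 4 and w* = 9.
Then z − 1 = 3·4 = 12, so z* = 13.

w* = 9, z* = 13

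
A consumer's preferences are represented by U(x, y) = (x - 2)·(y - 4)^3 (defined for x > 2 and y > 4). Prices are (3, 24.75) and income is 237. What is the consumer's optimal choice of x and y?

MU_x = (y−4)^3, MU_y = 3·(x−2)·(y−4)^2.
MRS = (1/3)·(y−4)/(x−2).
Tangency: set MRS = p_x/p_y = 3/24.75 = 4/33.
So (1/3)·(y − 4)/(x − 2) = 4/33, i.e. (y − 4) = (4/11)·(x − 2).
Rewrite the budget in excess-of-subsistence terms: 3·(x − 2) + 24.75·(y − 4) = 237 − 3·2 − 24.75·4 = 132.
Substituting, 12·(x − 2) = 132, so x − 2 = 11 and x* = 13.
Then y − 4 = (4/11)·11 = 4, so y* = 8.

x* = 13, y* = 8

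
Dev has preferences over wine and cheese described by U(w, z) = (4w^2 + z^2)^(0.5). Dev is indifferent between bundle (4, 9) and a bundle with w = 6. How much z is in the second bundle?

U depends on (w, z) only through S = 4w^2 + z^2, so equal utility means equal S. At (4, 9): S = 145.
With w = 6: 4·6^2 = 144, so z^2 = 145 − 144 = 1.
Hence z = √1 = 1.
Check: U(6, 1) = 12.0416.

z = 1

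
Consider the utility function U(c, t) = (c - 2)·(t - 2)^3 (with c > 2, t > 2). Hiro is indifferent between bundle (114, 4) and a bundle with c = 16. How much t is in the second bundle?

t = 6

U(114, 4) = 896.
Set U(16, t) = 896 and solve.
With c = 16: (16 − 2) = 14, so (t − 2)^3 = 896/14 = 64.
Taking the cube root (with t > 2): t − 2 = 4, so t = 6.
Check: U(16, 6) = 896.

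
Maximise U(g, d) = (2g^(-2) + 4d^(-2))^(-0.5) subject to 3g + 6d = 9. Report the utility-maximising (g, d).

g* = 1, d* = 1

For CES with ρ = -2, MRS = (2/4)·(d/g)^3.
Tangency: set MRS = p_g/p_d = 3/6 = 0.5.
So (d/g)^3 = 1; taking the cube root, d/g = 1, i.e. d = g.
Substitute into the budget 3·g + 6·d = 9: 9·g = 9, so g* = 1 and d* = 1.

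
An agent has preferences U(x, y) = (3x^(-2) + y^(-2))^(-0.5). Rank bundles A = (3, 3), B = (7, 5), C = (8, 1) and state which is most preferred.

Bundle B

Evaluate utility at each bundle:
U(A) = 1.500.
U(B) = 3.143.
U(C) = 0.977.
Highest utility is B, so B ≻ A ≻ C.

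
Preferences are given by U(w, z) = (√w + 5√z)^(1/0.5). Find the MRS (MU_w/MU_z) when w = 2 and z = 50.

MRS = 1

For CES with ρ = 0.5, MRS = (1/5)·√(z/w).
At (2, 50): MRS = 1.
That is, one extra unit of w is worth 1 units of z at the margin.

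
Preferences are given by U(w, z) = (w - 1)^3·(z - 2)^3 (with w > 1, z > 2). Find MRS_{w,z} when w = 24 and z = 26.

MRS = 24/23

MU_w = 3·(w−1)^2·(z−2)^3, MU_z = 3·(w−1)^3·(z−2)^2.
MRS = (z−2)/(w−1).
At (24, 26): MRS = 24/23.
The indifference curve has slope −24/23 at this bundle.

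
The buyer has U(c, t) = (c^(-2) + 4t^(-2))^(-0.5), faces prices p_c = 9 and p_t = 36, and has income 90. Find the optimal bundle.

c* = 2, t* = 2

For CES with ρ = -2, MRS = (1/4)·(t/c)^3.
Tangency: set MRS = p_c/p_t = 9/36 = 0.25.
So (t/c)^3 = 1; taking the cube root, t/c = 1, i.e. t = c.
Substitute into the budget 9·c + 36·t = 90: 45·c = 90, so c* = 2 and t* = 2.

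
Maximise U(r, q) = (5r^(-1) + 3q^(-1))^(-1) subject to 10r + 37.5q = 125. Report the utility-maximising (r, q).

r* = 5, q* = 2

For CES with ρ = -1, MRS = (5/3)·(q/r)^2.
Tangency: set MRS = p_r/p_q = 10/37.5 = 4/15.
So (q/r)^2 = 4/25; taking the square root, q/r = 0.4, i.e. q = 0.4·r.
Substitute into the budget 10·r + 37.5·q = 125: 25·r = 125, so r* = 5 and q* = 0.4·5 = 2.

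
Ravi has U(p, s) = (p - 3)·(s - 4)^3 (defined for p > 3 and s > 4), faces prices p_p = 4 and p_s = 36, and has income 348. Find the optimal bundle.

MU_p = (s−4)^3, MU_s = 3·(p−3)·(s−4)^2.
MRS = (1/3)·(s−4)/(p−3).
Tangency: set MRS = p_p/p_s = 4/36 = 1/9.
So (1/3)·(s − 4)/(p − 3) = 1/9, i.e. (s − 4) = (1/3)·(p − 3).
Rewrite the budget in excess-of-subsistence terms: 4·(p − 3) + 36·(s − 4) = 348 − 4·3 − 36·4 = 192.
Substituting, 16·(p − 3) = 192, so p − 3 = 12 and p* = 15.
Then s − 4 = (1/3)·12 = 4, so s* = 8.

p* = 15, s* = 8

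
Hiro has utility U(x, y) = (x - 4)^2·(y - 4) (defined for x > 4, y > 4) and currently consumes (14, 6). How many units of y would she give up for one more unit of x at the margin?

MRS = 0.4

MU_x = 2·(x−4)·(y−4), MU_y = (x−4)^2.
MRS = (2/1)·(y−4)/(x−4).
At (14, 6): MRS = 0.4.
The indifference curve has slope −0.4 at this bundle.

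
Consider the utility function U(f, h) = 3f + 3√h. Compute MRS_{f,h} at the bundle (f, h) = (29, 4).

MU_f = 3, MU_h = 3/(2√h).
MRS = 3 ÷ (3/(2√h)).
At (29, 4): MRS = 4.
That is, one extra unit of f is worth 4 units of h at the margin.

MRS = 4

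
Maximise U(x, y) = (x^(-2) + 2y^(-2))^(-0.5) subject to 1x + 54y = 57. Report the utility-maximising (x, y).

For CES with ρ = -2, MRS = (1/2)·(y/x)^3.
Tangency: set MRS = p_x/p_y = 1/54.
So (y/x)^3 = 1/27; taking the cube root, y/x = 1/3, i.e. y = (1/3)·x.
Substitute into the budget 1·x + 54·y = 57: 19·x = 57, so x* = 3 and y* = (1/3)·3 = 1.

x* = 3, y* = 1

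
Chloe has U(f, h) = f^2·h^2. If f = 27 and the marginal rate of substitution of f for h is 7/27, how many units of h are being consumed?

h = 7

MU_f = 2·f·h^2 and MU_h = 2·f^2·h.
MRS = MU_f/MU_h = h/f.
Substitute f = 27: MRS = h/27. Setting h/27 = 7/27 gives h = (7/27)·27 = 7.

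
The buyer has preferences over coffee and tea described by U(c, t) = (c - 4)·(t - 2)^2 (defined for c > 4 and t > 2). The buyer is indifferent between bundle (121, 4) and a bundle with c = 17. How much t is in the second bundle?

t = 8

U(121, 4) = 468.
Set U(17, t) = 468 and solve.
With c = 17: (17 − 4) = 13, so (t − 2)^2 = 468/13 = 36.
Taking the square root (with t > 2): t − 2 = 6, so t = 8.
Check: U(17, 8) = 468.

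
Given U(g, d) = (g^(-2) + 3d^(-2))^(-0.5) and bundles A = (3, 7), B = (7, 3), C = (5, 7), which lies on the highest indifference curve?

Bundle C

Evaluate utility at each bundle:
U(A) = 2.409.
U(B) = 1.681.
U(C) = 3.143.
Highest utility is C, so C ≻ A ≻ B.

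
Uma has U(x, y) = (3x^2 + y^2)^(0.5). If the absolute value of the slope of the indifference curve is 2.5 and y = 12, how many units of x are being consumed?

x = 10

For CES with ρ = 2, MRS = (3/1)·(y/x)^(-1).
Setting (3/1)·(12/x)^(-1) = 2.5 gives (12/x)^(-1) = 5/6, so 12/x = 1.2 and x = 10.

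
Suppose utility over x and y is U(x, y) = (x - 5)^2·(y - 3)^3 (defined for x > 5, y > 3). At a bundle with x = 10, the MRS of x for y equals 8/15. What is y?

y = 7

MU_x = 2·(x−5)·(y−3)^3, MU_y = 3·(x−5)^2·(y−3)^2.
MRS = (2/3)·(y−3)/(x−5).
Substitute x = 10: MRS = (y − 3)/7.5. Setting this equal to 8/15 gives y − 3 = (8/15)·7.5 = 4, so y = 7.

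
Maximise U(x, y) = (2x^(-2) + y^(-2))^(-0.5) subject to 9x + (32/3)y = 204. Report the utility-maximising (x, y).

For CES with ρ = -2, MRS = (2/1)·(y/x)^3.
Tangency: set MRS = p_x/p_y = 9/(32/3) = 27/32.
So (y/x)^3 = 27/64; taking the cube root, y/x = 0.75, i.e. y = 0.75·x.
Substitute into the budget 9·x + (32/3)·y = 204: 17·x = 204, so x* = 12 and y* = 0.75·12 = 9.

x* = 12, y* = 9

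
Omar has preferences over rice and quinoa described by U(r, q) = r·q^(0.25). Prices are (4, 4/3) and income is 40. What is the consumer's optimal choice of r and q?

r* = 8, q* = 6

MU_r = q^(0.25) and MU_q = 0.25·r·q^(-0.75).
MRS = MU_r/MU_q = (4)·q/r.
Tangency: set MRS = p_r/p_q = 4/(4/3) = 3.
So (4)·q/r = 3, i.e. q = 0.75·r.
Substitute into the budget 4·r + (4/3)·q = 40: 5·r = 40, so r* = 8.
Then q* = 0.75·8 = 6.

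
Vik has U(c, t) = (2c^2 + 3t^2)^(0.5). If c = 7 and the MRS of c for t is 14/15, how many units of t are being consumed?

t = 5

For CES with ρ = 2, MRS = (2/3)·(t/c)^(-1).
Setting (2/3)·(t/7)^(-1) = 14/15 gives (t/7)^(-1) = 1.4, so t/7 = 5/7 and t = 5.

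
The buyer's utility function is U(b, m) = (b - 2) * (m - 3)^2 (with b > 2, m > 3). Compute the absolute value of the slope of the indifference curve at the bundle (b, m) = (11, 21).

MRS = 1

MU_b = (m−3)^2, MU_m = 2·(b−2)·(m−3).
MRS = (1/2)·(m−3)/(b−2).
At (11, 21): MRS = 1.
So at (11, 21) the consumer would give up 1 units of m for one more unit of b.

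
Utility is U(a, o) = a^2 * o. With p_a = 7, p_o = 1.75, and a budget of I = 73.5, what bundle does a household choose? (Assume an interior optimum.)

MU_a = 2·a·o and MU_o = a^2.
MRS = MU_a/MU_o = (2/1)·o/a.
Tangency: set MRS = p_a/p_o = 7/1.75 = 4.
So (2/1)·o/a = 4, i.e. o = 2·a.
Substitute into the budget 7·a + 1.75·o = 73.5: 10.5·a = 73.5, so a* = 7.
Then o* = 2·7 = 14.

a* = 7, o* = 14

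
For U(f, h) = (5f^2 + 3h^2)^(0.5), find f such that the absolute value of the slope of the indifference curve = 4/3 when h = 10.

f = 8

For CES with ρ = 2, MRS = (5/3)·(h/f)^(-1).
Setting (5/3)·(10/f)^(-1) = 4/3 gives (10/f)^(-1) = 0.8, so 10/f = 1.25 and f = 8.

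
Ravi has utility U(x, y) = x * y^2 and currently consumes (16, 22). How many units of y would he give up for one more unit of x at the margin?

MU_x = y^2 and MU_y = 2·x·y.
MRS = MU_x/MU_y = (1/2)·y/x.
At (16, 22): MRS = 11/16.
So at (16, 22) the consumer would give up 11/16 units of y for one more unit of x.

MRS = 11/16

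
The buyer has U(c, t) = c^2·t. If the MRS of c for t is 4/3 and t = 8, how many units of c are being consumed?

MU_c = 2·c·t and MU_t = c^2.
MRS = MU_c/MU_t = (2/1)·t/c.
Substitute t = 8: MRS = 16/c. Setting 16/c = 4/3 gives c = 16/(4/3) = 12.

c = 12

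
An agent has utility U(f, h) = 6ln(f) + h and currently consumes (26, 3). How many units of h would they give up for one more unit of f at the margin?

MRS = 3/13

MU_f = 6/f, MU_h = 1.
MRS = 6/f ÷ 1.
At (26, 3): MRS = 3/13.
So at (26, 3) the consumer would give up 3/13 units of h for one more unit of f.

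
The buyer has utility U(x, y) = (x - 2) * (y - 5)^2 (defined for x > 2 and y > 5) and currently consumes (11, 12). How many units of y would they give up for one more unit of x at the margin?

MU_x = (y−5)^2, MU_y = 2·(x−2)·(y−5).
MRS = (1/2)·(y−5)/(x−2).
At (11, 12): MRS = 7/18.
The indifference curve has slope −7/18 at this bundle.

MRS = 7/18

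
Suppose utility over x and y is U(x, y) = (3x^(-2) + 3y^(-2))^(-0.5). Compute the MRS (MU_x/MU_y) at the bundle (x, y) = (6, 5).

MRS = 125/216

For CES with ρ = -2, MRS = (y/x)^3.
At (6, 5): MRS = 125/216.
So at (6, 5) the consumer would give up 125/216 units of y for one more unit of x.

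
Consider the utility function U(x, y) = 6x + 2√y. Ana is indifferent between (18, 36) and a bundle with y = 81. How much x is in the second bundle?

x = 17

U(18, 36) = 120.
Set U(x, 81) = 120 and solve.
With y = 81: √81 = 9, so 6x = 120 − 2·9 = 102 and x = 17.
Check: U(17, 81) = 120.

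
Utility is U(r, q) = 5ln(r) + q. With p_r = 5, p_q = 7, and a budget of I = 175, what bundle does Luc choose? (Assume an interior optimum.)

MU_r = 5/r, MU_q = 1.
MRS = 5/r ÷ 1.
Tangency: set MRS = p_r/p_q = 5/7.
MRS depends only on r: 5/r = 5/7 ⇒ r* = 5/(5/7) = 7.
From the budget, 7·q = 175 − 5·7 = 140, so q* = 20.

r* = 7, q* = 20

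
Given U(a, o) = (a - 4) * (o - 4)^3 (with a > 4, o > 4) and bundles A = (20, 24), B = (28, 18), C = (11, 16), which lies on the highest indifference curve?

Evaluate utility at each bundle:
U(A) = 128000.
U(B) = 65856.
U(C) = 12096.
Highest utility is A, so A ≻ B ≻ C.

Bundle A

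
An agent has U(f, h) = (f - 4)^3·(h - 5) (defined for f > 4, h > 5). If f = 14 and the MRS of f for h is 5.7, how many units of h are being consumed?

MU_f = 3·(f−4)^2·(h−5), MU_h = (f−4)^3.
MRS = (3/1)·(h−5)/(f−4).
Substitute f = 14: MRS = (h − 5)/(10/3). Setting this equal to 5.7 gives h − 5 = 5.7·(10/3) = 19, so h = 24.

h = 24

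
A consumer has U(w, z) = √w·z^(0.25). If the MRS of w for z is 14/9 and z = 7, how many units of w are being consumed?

MU_w = 0.5·w^(-0.5)·z^(0.25) and MU_z = 0.25·√w·z^(-0.75).
MRS = MU_w/MU_z = (2)·z/w.
Substitute z = 7: MRS = 14/w. Setting 14/w = 14/9 gives w = 14/(14/9) = 9.

w = 9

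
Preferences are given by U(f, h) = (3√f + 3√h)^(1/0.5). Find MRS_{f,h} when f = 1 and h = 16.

MRS = 4

For CES with ρ = 0.5, MRS = √(h/f).
At (1, 16): MRS = 4.
The indifference curve has slope −4 at this bundle.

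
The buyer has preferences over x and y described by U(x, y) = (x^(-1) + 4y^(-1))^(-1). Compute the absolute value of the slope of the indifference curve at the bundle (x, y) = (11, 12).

MRS = 36/121

For CES with ρ = -1, MRS = (1/4)·(y/x)^2.
At (11, 12): MRS = 36/121.
That is, one extra unit of x is worth 36/121 units of y at the margin.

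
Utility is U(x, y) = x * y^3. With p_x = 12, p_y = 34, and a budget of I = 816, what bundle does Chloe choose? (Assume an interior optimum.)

MU_x = y^3 and MU_y = 3·x·y^2.
MRS = MU_x/MU_y = (1/3)·y/x.
Tangency: set MRS = p_x/p_y = 12/34 = 6/17.
So (1/3)·y/x = 6/17, i.e. y = (18/17)·x.
Substitute into the budget 12·x + 34·y = 816: 48·x = 816, so x* = 17.
Then y* = (18/17)·17 = 18.

x* = 17, y* = 18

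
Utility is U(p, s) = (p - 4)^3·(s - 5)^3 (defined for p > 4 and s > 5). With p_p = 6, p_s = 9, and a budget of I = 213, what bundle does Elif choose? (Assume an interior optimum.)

MU_p = 3·(p−4)^2·(s−5)^3, MU_s = 3·(p−4)^3·(s−5)^2.
MRS = (s−5)/(p−4).
Tangency: set MRS = p_p/p_s = 6/9 = 2/3.
So (s − 5)/(p − 4) = 2/3, i.e. (s − 5) = (2/3)·(p − 4).
Rewrite the budget in excess-of-subsistence terms: 6·(p − 4) + 9·(s − 5) = 213 − 6·4 − 9·5 = 144.
Substituting, 12·(p − 4) = 144, so p − 4 = 12 and p* = 16.
Then s − 5 = (2/3)·12 = 8, so s* = 13.

p* = 16, s* = 13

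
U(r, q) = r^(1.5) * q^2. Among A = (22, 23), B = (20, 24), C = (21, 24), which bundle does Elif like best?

Evaluate utility at each bundle:
U(A) = 54587.059.
U(B) = 51519.006.
U(C) = 55430.836.
Highest utility is C, so C ≻ A ≻ B.

Bundle C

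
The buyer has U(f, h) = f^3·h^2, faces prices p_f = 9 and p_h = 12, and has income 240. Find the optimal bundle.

MU_f = 3·f^2·h^2 and MU_h = 2·f^3·h.
MRS = MU_f/MU_h = (3/2)·h/f.
Tangency: set MRS = p_f/p_h = 9/12 = 0.75.
So (3/2)·h/f = 0.75, i.e. h = 0.5·f.
Substitute into the budget 9·f + 12·h = 240: 15·f = 240, so f* = 16.
Then h* = 0.5·16 = 8.

f* = 16, h* = 8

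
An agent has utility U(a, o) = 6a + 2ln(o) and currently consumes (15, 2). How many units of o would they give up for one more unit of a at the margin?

MRS = 6

MU_a = 6, MU_o = 2/o.
MRS = 6 ÷ (2/o).
At (15, 2): MRS = 6.
So at (15, 2) the consumer would give up 6 units of o for one more unit of a.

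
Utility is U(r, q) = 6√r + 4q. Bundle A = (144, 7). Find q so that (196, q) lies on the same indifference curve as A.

U(144, 7) = 100.
Set U(196, q) = 100 and solve.
With r = 196: √196 = 14, so 4q = 100 − 6·14 = 16 and q = 4.
Check: U(196, 4) = 100.

q = 4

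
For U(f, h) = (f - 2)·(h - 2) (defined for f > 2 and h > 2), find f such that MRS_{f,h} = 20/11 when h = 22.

MU_f = (h−2), MU_h = (f−2).
MRS = (h−2)/(f−2).
Substitute h = 22: MRS = 20/(f − 2). Setting this equal to 20/11 gives f − 2 = 20/(20/11) = 11, so f = 13.

f = 13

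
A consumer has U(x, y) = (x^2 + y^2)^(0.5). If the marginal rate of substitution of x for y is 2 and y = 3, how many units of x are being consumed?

x = 6

For CES with ρ = 2, MRS = (y/x)^(-1).
Setting (3/x)^(-1) = 2 gives 3/x = 0.5 and x = 6.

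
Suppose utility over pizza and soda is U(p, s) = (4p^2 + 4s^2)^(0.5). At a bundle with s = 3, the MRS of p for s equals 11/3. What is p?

p = 11

For CES with ρ = 2, MRS = (s/p)^(-1).
Setting (3/p)^(-1) = 11/3 gives 3/p = 3/11 and p = 11.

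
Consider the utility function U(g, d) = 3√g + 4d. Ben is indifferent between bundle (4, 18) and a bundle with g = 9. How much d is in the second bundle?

d = 17.25

U(4, 18) = 78.
Set U(9, d) = 78 and solve.
With g = 9: √9 = 3, so 4d = 78 − 3·3 = 69 and d = 17.25.
Check: U(9, 17.25) = 78.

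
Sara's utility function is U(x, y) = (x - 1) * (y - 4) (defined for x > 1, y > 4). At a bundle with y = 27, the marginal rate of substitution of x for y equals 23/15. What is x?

x = 16

MU_x = (y−4), MU_y = (x−1).
MRS = (y−4)/(x−1).
Substitute y = 27: MRS = 23/(x − 1). Setting this equal to 23/15 gives x − 1 = 23/(23/15) = 15, so x = 16.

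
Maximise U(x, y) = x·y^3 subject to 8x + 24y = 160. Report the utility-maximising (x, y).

MU_x = y^3 and MU_y = 3·x·y^2.
MRS = MU_x/MU_y = (1/3)·y/x.
Tangency: set MRS = p_x/p_y = 8/24 = 1/3.
So (1/3)·y/x = 1/3, i.e. y = x.
Substitute into the budget 8·x + 24·y = 160: 32·x = 160, so x* = 5.
Then y* = 5.

x* = 5, y* = 5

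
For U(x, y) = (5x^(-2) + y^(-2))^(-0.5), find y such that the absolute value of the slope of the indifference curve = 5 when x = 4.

For CES with ρ = -2, MRS = (5/1)·(y/x)^3.
Setting (5/1)·(y/4)^3 = 5 gives (y/4)^3 = 1, so y/4 = 1 and y = 4.

y = 4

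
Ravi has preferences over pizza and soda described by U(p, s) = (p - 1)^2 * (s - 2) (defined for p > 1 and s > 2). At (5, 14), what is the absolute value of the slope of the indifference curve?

MRS = 6

MU_p = 2·(p−1)·(s−2), MU_s = (p−1)^2.
MRS = (2/1)·(s−2)/(p−1).
At (5, 14): MRS = 6.
So at (5, 14) the consumer would give up 6 units of s for one more unit of p.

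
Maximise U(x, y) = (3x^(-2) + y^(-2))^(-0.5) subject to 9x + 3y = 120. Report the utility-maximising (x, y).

x* = 10, y* = 10

For CES with ρ = -2, MRS = (3/1)·(y/x)^3.
Tangency: set MRS = p_x/p_y = 9/3 = 3.
So (y/x)^3 = 1; taking the cube root, y/x = 1, i.e. y = x.
Substitute into the budget 9·x + 3·y = 120: 12·x = 120, so x* = 10 and y* = 10.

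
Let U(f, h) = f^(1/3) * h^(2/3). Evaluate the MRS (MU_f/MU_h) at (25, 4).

MRS = 2/25

MU_f = 1/3·f^(-2/3)·h^(2/3) and MU_h = 2/3·f^(1/3)·h^(-1/3).
MRS = MU_f/MU_h = (0.5)·h/f.
At (25, 4): MRS = 2/25.
So at (25, 4) the consumer would give up 2/25 units of h for one more unit of f.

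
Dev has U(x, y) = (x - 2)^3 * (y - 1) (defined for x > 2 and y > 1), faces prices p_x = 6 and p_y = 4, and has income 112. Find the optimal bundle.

MU_x = 3·(x−2)^2·(y−1), MU_y = (x−2)^3.
MRS = (3/1)·(y−1)/(x−2).
Tangency: set MRS = p_x/p_y = 6/4 = 1.5.
So (3/1)·(y − 1)/(x − 2) = 1.5, i.e. (y − 1) = 0.5·(x − 2).
Rewrite the budget in excess-of-subsistence terms: 6·(x − 2) + 4·(y − 1) = 112 − 6·2 − 4·1 = 96.
Substituting, 8·(x − 2) = 96, so x − 2 = 12 and x* = 14.
Then y − 1 = 0.5·12 = 6, so y* = 7.

x* = 14, y* = 7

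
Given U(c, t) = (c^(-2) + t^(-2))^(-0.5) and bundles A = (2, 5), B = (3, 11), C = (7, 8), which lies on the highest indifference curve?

Evaluate utility at each bundle:
U(A) = 1.857.
U(B) = 2.894.
U(C) = 5.268.
Highest utility is C, so C ≻ B ≻ A.

Bundle C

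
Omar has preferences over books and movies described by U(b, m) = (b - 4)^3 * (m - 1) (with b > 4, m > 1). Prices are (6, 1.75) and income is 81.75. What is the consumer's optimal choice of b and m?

b* = 11, m* = 9

MU_b = 3·(b−4)^2·(m−1), MU_m = (b−4)^3.
MRS = (3/1)·(m−1)/(b−4).
Tangency: set MRS = p_b/p_m = 6/1.75 = 24/7.
So (3/1)·(m − 1)/(b − 4) = 24/7, i.e. (m − 1) = (8/7)·(b − 4).
Rewrite the budget in excess-of-subsistence terms: 6·(b − 4) + 1.75·(m − 1) = 81.75 − 6·4 − 1.75·1 = 56.
Substituting, 8·(b − 4) = 56, so b − 4 = 7 and b* = 11.
Then m − 1 = (8/7)·7 = 8, so m* = 9.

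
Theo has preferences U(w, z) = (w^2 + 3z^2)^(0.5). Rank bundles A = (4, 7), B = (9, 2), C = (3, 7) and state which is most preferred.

Bundle A

Evaluate utility at each bundle:
U(A) = 12.767.
U(B) = 9.644.
U(C) = 12.490.
Highest utility is A, so A ≻ C ≻ B.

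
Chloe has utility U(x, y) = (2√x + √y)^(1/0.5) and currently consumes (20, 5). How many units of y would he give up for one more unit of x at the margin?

For CES with ρ = 0.5, MRS = (2/1)·√(y/x).
At (20, 5): MRS = 1.
That is, one extra unit of x is worth 1 units of y at the margin.

MRS = 1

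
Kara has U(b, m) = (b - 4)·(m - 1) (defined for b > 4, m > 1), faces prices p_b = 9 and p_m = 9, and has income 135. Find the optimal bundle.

b* = 9, m* = 6

MU_b = (m−1), MU_m = (b−4).
MRS = (m−1)/(b−4).
Tangency: set MRS = p_b/p_m = 9/9 = 1.
So (m − 1)/(b − 4) = 1, i.e. (m − 1) = (b − 4).
Rewrite the budget in excess-of-subsistence terms: 9·(b − 4) + 9·(m − 1) = 135 − 9·4 − 9·1 = 90.
Substituting, 18·(b − 4) = 90, so b − 4 = 5 and b* = 9.
Then m − 1 = 5, so m* = 6.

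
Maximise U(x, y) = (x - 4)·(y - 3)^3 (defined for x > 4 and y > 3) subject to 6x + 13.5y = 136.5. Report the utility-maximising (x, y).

MU_x = (y−3)^3, MU_y = 3·(x−4)·(y−3)^2.
MRS = (1/3)·(y−3)/(x−4).
Tangency: set MRS = p_x/p_y = 6/13.5 = 4/9.
So (1/3)·(y − 3)/(x − 4) = 4/9, i.e. (y − 3) = (4/3)·(x − 4).
Rewrite the budget in excess-of-subsistence terms: 6·(x − 4) + 13.5·(y − 3) = 136.5 − 6·4 − 13.5·3 = 72.
Substituting, 24·(x − 4) = 72, so x − 4 = 3 and x* = 7.
Then y − 3 = (4/3)·3 = 4, so y* = 7.

x* = 7, y* = 7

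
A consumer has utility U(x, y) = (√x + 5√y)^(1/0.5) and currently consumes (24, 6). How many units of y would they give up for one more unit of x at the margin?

For CES with ρ = 0.5, MRS = (1/5)·√(y/x).
At (24, 6): MRS = 0.1.
So at (24, 6) the consumer would give up 0.1 units of y for one more unit of x.

MRS = 0.1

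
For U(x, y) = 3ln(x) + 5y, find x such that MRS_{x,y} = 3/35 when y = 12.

x = 7

MU_x = 3/x, MU_y = 5.
MRS = 3/x ÷ 5.
MRS depends only on x: 0.6/x = 3/35 ⇒ x = 0.6/(3/35) = 7.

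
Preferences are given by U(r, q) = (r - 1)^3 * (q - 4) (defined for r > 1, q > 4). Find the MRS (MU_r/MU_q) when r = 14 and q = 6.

MU_r = 3·(r−1)^2·(q−4), MU_q = (r−1)^3.
MRS = (3/1)·(q−4)/(r−1).
At (14, 6): MRS = 6/13.
So at (14, 6) the consumer would give up 6/13 units of q for one more unit of r.

MRS = 6/13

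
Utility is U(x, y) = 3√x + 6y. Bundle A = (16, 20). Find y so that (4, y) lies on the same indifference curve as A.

y = 21

U(16, 20) = 132.
Set U(4, y) = 132 and solve.
With x = 4: √4 = 2, so 6y = 132 − 3·2 = 126 and y = 21.
Check: U(4, 21) = 132.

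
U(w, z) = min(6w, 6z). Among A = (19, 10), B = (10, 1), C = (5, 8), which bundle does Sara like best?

Evaluate utility at each bundle:
U(A) = 60.
U(B) = 6.
U(C) = 30.
Highest utility is A, so A ≻ C ≻ B.

Bundle A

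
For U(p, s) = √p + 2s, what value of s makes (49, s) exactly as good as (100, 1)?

U(100, 1) = 12.
Set U(49, s) = 12 and solve.
With p = 49: √49 = 7, so 2s = 12 − 7 = 5 and s = 2.5.
Check: U(49, 2.5) = 12.

s = 2.5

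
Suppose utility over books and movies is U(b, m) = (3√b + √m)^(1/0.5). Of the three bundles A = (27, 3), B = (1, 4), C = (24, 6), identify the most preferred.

Bundle A

Evaluate utility at each bundle:
U(A) = 300.000.
U(B) = 25.000.
U(C) = 294.000.
Highest utility is A, so A ≻ C ≻ B.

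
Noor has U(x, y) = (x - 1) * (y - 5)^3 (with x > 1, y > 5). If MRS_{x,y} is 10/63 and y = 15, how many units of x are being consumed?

MU_x = (y−5)^3, MU_y = 3·(x−1)·(y−5)^2.
MRS = (1/3)·(y−5)/(x−1).
Substitute y = 15: MRS = (10/3)/(x − 1). Setting this equal to 10/63 gives x − 1 = (10/3)/(10/63) = 21, so x = 22.

x = 22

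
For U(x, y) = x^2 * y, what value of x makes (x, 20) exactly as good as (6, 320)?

x = 24

U(6, 320) = 11520.
Set U(x, 20) = 11520 and solve.
With y = 20: x^2 = 11520/20 = 576; taking the square root, x = 24.
Check: U(24, 20) = 11520.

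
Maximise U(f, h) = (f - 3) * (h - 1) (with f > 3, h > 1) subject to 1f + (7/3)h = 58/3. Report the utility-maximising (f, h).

MU_f = (h−1), MU_h = (f−3).
MRS = (h−1)/(f−3).
Tangency: set MRS = p_f/p_h = 1/(7/3) = 3/7.
So (h − 1)/(f − 3) = 3/7, i.e. (h − 1) = (3/7)·(f − 3).
Rewrite the budget in excess-of-subsistence terms: 1·(f − 3) + (7/3)·(h − 1) = 58/3 − 1·3 − (7/3)·1 = 14.
Substituting, 2·(f − 3) = 14, so f − 3 = 7 and f* = 10.
Then h − 1 = (3/7)·7 = 3, so h* = 4.

f* = 10, h* = 4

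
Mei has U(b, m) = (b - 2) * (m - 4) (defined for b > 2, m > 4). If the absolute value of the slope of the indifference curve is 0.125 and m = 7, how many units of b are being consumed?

MU_b = (m−4), MU_m = (b−2).
MRS = (m−4)/(b−2).
Substitute m = 7: MRS = 3/(b − 2). Setting this equal to 0.125 gives b − 2 = 3/0.125 = 24, so b = 26.

b = 26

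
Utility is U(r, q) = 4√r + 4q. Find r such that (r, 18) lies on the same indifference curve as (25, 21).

r = 64

U(25, 21) = 104.
Set U(r, 18) = 104 and solve.
With q = 18: 4√r = 104 − 4·18 = 32, so √r = 8 and r = 64.
Check: U(64, 18) = 104.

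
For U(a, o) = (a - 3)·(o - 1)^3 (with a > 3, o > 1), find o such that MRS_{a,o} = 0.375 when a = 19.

MU_a = (o−1)^3, MU_o = 3·(a−3)·(o−1)^2.
MRS = (1/3)·(o−1)/(a−3).
Substitute a = 19: MRS = (o − 1)/48. Setting this equal to 0.375 gives o − 1 = 0.375·48 = 18, so o = 19.

o = 19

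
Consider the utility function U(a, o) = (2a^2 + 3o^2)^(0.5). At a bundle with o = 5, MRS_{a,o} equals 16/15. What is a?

a = 8

For CES with ρ = 2, MRS = (2/3)·(o/a)^(-1).
Setting (2/3)·(5/a)^(-1) = 16/15 gives (5/a)^(-1) = 1.6, so 5/a = 0.625 and a = 8.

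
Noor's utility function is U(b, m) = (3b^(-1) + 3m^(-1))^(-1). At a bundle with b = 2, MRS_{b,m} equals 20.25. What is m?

m = 9

For CES with ρ = -1, MRS = (m/b)^2.
Setting (m/2)^2 = 20.25 gives m/2 = 4.5 and m = 9.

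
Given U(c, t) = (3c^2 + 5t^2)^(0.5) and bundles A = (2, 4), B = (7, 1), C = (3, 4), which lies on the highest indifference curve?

Evaluate utility at each bundle:
U(A) = 9.592.
U(B) = 12.329.
U(C) = 10.344.
Highest utility is B, so B ≻ C ≻ A.

Bundle B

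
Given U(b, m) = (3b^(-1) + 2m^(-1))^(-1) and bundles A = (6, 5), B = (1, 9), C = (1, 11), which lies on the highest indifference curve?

Bundle A

Evaluate utility at each bundle:
U(A) = 1.111.
U(B) = 0.310.
U(C) = 0.314.
Highest utility is A, so A ≻ C ≻ B.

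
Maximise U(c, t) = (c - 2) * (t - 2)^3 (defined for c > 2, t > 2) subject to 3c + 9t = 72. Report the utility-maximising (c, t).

c* = 6, t* = 6

MU_c = (t−2)^3, MU_t = 3·(c−2)·(t−2)^2.
MRS = (1/3)·(t−2)/(c−2).
Tangency: set MRS = p_c/p_t = 3/9 = 1/3.
So (1/3)·(t − 2)/(c − 2) = 1/3, i.e. (t − 2) = (c − 2).
Rewrite the budget in excess-of-subsistence terms: 3·(c − 2) + 9·(t − 2) = 72 − 3·2 − 9·2 = 48.
Substituting, 12·(c − 2) = 48, so c − 2 = 4 and c* = 6.
Then t − 2 = 4, so t* = 6.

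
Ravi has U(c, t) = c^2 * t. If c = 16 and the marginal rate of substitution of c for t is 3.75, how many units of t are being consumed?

t = 30

MU_c = 2·c·t and MU_t = c^2.
MRS = MU_c/MU_t = (2/1)·t/c.
Substitute c = 16: MRS = t/8. Setting t/8 = 3.75 gives t = 3.75·8 = 30.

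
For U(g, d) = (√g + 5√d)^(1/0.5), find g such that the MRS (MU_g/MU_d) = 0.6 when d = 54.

g = 6

For CES with ρ = 0.5, MRS = (1/5)·√(d/g).
Setting (1/5)·√(54/g) = 0.6 gives √(54/g) = 3, so 54/g = 9 and g = 6.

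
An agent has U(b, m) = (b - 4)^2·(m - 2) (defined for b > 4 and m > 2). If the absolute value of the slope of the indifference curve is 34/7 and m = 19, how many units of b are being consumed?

b = 11

MU_b = 2·(b−4)·(m−2), MU_m = (b−4)^2.
MRS = (2/1)·(m−2)/(b−4).
Substitute m = 19: MRS = 34/(b − 4). Setting this equal to 34/7 gives b − 4 = 34/(34/7) = 7, so b = 11.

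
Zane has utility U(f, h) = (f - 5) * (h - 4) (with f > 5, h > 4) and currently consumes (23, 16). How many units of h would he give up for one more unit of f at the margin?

MU_f = (h−4), MU_h = (f−5).
MRS = (h−4)/(f−5).
At (23, 16): MRS = 2/3.
The indifference curve has slope −2/3 at this bundle.

MRS = 2/3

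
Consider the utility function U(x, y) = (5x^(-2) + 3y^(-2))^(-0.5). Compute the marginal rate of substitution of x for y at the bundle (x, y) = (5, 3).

For CES with ρ = -2, MRS = (5/3)·(y/x)^3.
At (5, 3): MRS = 9/25.
The indifference curve has slope −9/25 at this bundle.

MRS = 9/25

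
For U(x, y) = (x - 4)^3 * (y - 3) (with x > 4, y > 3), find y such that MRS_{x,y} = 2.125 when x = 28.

MU_x = 3·(x−4)^2·(y−3), MU_y = (x−4)^3.
MRS = (3/1)·(y−3)/(x−4).
Substitute x = 28: MRS = (y − 3)/8. Setting this equal to 2.125 gives y − 3 = 2.125·8 = 17, so y = 20.

y = 20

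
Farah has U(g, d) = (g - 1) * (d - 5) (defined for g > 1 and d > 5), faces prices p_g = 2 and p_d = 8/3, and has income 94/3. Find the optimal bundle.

g* = 5, d* = 8

MU_g = (d−5), MU_d = (g−1).
MRS = (d−5)/(g−1).
Tangency: set MRS = p_g/p_d = 2/(8/3) = 0.75.
So (d − 5)/(g − 1) = 0.75, i.e. (d − 5) = 0.75·(g − 1).
Rewrite the budget in excess-of-subsistence terms: 2·(g − 1) + (8/3)·(d − 5) = 94/3 − 2·1 − (8/3)·5 = 16.
Substituting, 4·(g − 1) = 16, so g − 1 = 4 and g* = 5.
Then d − 5 = 0.75·4 = 3, so d* = 8.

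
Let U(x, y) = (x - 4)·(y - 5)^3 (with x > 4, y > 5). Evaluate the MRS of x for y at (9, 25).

MRS = 4/3

MU_x = (y−5)^3, MU_y = 3·(x−4)·(y−5)^2.
MRS = (1/3)·(y−5)/(x−4).
At (9, 25): MRS = 4/3.
That is, one extra unit of x is worth 4/3 units of y at the margin.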